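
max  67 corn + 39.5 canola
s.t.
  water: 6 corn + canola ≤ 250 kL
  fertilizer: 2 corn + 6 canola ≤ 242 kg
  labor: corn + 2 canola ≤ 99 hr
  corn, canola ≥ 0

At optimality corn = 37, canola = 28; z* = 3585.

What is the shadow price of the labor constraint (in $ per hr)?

Binding: water and fertilizer. Non-binding: labor (6 unused).
Since labor is not tight, its dual is 0.
The binding rows give the dual system: 6·y_water + 2·y_fertilizer = 67 and 1·y_water + 6·y_fertilizer = 39.5.
→ y_water = 9.5 and y_fertilizer = 5.
Shadow price of labor = 0.

0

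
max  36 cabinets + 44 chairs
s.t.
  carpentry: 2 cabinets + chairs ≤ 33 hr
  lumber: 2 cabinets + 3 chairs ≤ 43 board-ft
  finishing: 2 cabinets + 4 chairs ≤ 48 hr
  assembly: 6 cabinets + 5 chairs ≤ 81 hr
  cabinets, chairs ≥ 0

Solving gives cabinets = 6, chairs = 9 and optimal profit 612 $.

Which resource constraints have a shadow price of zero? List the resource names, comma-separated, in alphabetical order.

carpentry: 21/33 (slack 12)
lumber: 39/43 (slack 4)
finishing: 48/48 (binding)
assembly: 81/81 (binding)
By complementary slackness, a constraint with positive slack has shadow price 0 → carpentry, lumber.

carpentry, lumber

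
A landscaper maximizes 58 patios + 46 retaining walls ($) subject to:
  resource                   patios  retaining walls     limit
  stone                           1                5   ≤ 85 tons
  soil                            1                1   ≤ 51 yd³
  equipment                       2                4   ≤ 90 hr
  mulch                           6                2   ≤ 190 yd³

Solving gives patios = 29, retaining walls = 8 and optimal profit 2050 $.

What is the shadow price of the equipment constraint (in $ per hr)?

At the optimum: stone uses 69 of 85 (slack = 16); soil uses 37 of 51 (slack = 14); equipment uses 90 of 90 (binding); mulch uses 190 of 190 (binding).
By complementary slackness, y = 0 for the non-binding constraints.
From A_Bᵀ y = c: 2·y_equipment + 6·y_mulch = 58; 4·y_equipment + 2·y_mulch = 46.
Solving: y_equipment = 8, y_mulch = 7.
Shadow price of equipment = 8.

8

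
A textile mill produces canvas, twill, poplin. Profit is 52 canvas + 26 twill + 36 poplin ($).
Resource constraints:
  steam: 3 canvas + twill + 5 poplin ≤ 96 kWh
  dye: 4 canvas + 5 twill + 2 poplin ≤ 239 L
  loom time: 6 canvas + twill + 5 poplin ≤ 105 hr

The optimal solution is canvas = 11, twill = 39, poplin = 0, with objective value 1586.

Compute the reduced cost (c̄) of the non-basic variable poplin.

Binding: dye and loom time. Non-binding: steam (24 unused).
By complementary slackness, y = 0 for the non-binding constraint.
The binding rows give the dual system: 4·y_dye + 6·y_loom time = 52 and 5·y_dye + 1·y_loom time = 26.
→ y_dye = 4 and y_loom time = 6.
Reduced cost of poplin: c₃ − yᵀa₃ = 36 − (4·2 + 6·5) = 36 − 38 = -2.

-2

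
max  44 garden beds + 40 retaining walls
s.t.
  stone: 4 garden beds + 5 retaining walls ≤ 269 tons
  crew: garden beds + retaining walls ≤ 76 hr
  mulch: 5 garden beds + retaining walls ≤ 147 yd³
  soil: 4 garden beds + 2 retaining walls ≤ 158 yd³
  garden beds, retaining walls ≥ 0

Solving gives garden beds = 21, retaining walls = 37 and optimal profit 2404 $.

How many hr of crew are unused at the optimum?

crew used = 1·21 + 1·37 = 58; slack = 76 − 58 = 18.

18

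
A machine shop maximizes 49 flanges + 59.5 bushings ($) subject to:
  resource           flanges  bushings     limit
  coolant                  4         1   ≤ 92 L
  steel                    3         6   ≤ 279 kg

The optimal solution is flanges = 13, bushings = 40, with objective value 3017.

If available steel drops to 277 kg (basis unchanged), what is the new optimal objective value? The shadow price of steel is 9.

2999

Δb = -2, so new z* = 3017 + (9)·(-2) = 3017 − 18 = 2999.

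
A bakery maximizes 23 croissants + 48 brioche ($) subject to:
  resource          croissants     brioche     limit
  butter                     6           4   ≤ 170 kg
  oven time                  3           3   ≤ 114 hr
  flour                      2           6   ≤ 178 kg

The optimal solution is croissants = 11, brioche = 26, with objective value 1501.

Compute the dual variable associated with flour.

7

At the optimum: butter uses 170 of 170 (binding); oven time uses 111 of 114 (slack = 3); flour uses 178 of 178 (binding).
Since oven time is not tight, its dual is 0.
The binding rows give the dual system: 6·y_butter + 2·y_flour = 23 and 4·y_butter + 6·y_flour = 48.
→ y_butter = 1.5 and y_flour = 7.
Shadow price of flour = 7.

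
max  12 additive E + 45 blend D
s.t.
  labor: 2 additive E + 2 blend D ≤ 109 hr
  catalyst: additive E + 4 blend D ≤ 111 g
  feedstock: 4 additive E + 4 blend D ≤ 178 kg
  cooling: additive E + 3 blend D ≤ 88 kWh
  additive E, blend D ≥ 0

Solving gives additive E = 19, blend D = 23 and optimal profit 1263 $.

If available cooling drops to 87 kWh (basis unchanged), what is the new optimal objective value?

1260

At the optimum: labor uses 84 of 109 (slack = 25); catalyst uses 111 of 111 (binding); feedstock uses 168 of 178 (slack = 10); cooling uses 88 of 88 (binding).
By complementary slackness, y = 0 for the non-binding constraints.
From A_Bᵀ y = c: 1·y_catalyst + 1·y_cooling = 12; 4·y_catalyst + 3·y_cooling = 45.
→ y_catalyst = 9 and y_cooling = 3.
Δz = y_cooling·Δb = 3 × (-1) = -3, so new z* = 1263 − 3 = 1260.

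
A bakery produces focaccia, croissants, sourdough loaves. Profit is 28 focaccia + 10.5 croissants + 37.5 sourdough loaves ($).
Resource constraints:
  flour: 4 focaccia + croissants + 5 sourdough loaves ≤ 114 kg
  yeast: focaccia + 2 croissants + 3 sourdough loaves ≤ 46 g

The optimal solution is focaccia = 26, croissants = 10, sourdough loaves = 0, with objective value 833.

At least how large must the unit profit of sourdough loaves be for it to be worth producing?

38.5

Check each constraint at x*: flour 114/114 (tight); yeast 46/46 (tight).
From A_Bᵀ y = c: 4·y_flour + 1·y_yeast = 28; 1·y_flour + 2·y_yeast = 10.5.
Solving: y_flour = 6.5, y_yeast = 2.
sourdough loaves enters the basis when its profit ≥ yᵀa₃ = 6.5·5 + 2·3 = 38.5.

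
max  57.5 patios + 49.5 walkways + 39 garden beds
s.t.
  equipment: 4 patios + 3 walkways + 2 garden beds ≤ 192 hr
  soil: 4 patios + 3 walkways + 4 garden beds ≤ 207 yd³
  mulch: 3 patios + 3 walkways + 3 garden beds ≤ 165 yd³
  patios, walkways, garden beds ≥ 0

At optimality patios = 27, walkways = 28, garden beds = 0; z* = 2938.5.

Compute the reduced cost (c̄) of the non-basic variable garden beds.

-2.5

Binding: equipment and mulch. Non-binding: soil (15 unused).
Slack constraints have shadow price 0 (complementary slackness).
The binding rows give the dual system: 4·y_equipment + 3·y_mulch = 57.5 and 3·y_equipment + 3·y_mulch = 49.5.
→ y_equipment = 8 and y_mulch = 8.5.
Reduced cost of garden beds: c₃ − yᵀa₃ = 39 − (8·2 + 8.5·3) = 39 − 41.5 = -2.5.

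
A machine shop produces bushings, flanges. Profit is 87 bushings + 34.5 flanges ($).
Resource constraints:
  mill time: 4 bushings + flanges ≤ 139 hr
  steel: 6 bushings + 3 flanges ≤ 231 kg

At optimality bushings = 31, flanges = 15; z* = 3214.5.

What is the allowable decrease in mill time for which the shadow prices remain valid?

62

Binding constraints: mill time, steel. The basis is B = [[4,1],[6,3]] with det 6.
Per unit decrease in mill time, x* moves by d = (-0.5, 1).
The basis stays optimal until bushings reaches 0; allowable decrease = 62 hr.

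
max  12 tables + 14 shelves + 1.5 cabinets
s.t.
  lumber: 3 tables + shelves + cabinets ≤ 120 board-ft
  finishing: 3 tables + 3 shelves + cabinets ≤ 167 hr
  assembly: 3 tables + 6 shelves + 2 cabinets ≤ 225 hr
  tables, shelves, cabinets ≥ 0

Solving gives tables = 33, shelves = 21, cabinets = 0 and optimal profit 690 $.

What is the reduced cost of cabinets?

-4.5

Binding: lumber and assembly. Non-binding: finishing (5 unused).
Slack constraints have shadow price 0 (complementary slackness).
The binding rows give the dual system: 3·y_lumber + 3·y_assembly = 12 and 1·y_lumber + 6·y_assembly = 14.
Solving: y_lumber = 2, y_assembly = 2.
Reduced cost of cabinets: c₃ − yᵀa₃ = 1.5 − (2·1 + 2·2) = 1.5 − 6 = -4.5.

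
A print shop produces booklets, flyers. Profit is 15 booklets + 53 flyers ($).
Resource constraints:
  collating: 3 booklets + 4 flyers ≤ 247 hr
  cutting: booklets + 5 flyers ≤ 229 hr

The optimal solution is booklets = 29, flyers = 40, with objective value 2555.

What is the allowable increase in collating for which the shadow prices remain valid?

440

Binding constraints: collating, cutting. The basis is B = [[3,4],[1,5]] with det 11.
Per unit increase in collating, x* moves by d = (0.4545, -0.0909).
The basis stays optimal until flyers reaches 0; allowable increase = 440 hr.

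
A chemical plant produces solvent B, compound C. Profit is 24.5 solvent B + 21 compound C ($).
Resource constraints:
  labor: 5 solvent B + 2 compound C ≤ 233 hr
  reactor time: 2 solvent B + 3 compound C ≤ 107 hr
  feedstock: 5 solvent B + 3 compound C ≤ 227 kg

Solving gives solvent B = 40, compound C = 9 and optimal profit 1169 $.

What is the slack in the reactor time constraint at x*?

0

reactor time used = 2·40 + 3·9 = 107; slack = 107 − 107 = 0.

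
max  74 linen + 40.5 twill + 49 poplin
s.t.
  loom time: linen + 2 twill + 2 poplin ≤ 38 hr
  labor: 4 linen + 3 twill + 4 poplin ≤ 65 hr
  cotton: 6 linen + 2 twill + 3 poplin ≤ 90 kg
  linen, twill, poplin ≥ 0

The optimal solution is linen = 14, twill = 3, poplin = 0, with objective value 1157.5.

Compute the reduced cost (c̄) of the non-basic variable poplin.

At the optimum: loom time uses 20 of 38 (slack = 18); labor uses 65 of 65 (binding); cotton uses 90 of 90 (binding).
Since loom time is not tight, its dual is 0.
From A_Bᵀ y = c: 4·y_labor + 6·y_cotton = 74; 3·y_labor + 2·y_cotton = 40.5.
→ y_labor = 9.5 and y_cotton = 6.
Reduced cost of poplin: c₃ − yᵀa₃ = 49 − (9.5·4 + 6·3) = 49 − 56 = -7.

-7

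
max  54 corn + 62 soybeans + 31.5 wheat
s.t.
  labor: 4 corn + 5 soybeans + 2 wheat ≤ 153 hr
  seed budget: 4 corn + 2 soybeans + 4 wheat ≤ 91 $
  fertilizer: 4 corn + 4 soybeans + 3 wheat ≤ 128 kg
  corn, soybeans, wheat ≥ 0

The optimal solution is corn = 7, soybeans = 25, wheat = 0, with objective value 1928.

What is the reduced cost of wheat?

-1

Binding: labor and fertilizer. Non-binding: seed budget (13 unused).
By complementary slackness, y = 0 for the non-binding constraint.
The binding rows give the dual system: 4·y_labor + 4·y_fertilizer = 54 and 5·y_labor + 4·y_fertilizer = 62.
→ y_labor = 8 and y_fertilizer = 5.5.
Reduced cost of wheat: c₃ − yᵀa₃ = 31.5 − (8·2 + 5.5·3) = 31.5 − 32.5 = -1.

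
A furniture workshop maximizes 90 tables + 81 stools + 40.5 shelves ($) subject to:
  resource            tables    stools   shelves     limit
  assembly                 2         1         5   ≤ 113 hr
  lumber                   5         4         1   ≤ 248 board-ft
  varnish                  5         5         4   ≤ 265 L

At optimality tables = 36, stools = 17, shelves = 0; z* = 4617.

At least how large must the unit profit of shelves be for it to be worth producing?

Check each constraint at x*: assembly 89/113 (slack 24); lumber 248/248 (tight); varnish 265/265 (tight).
Since assembly is not tight, its dual is 0.
From A_Bᵀ y = c: 5·y_lumber + 5·y_varnish = 90; 4·y_lumber + 5·y_varnish = 81.
This yields shadow prices y_lumber = 9, y_varnish = 9.
shelves enters the basis when its profit ≥ yᵀa₃ = 9·1 + 9·4 = 45.

45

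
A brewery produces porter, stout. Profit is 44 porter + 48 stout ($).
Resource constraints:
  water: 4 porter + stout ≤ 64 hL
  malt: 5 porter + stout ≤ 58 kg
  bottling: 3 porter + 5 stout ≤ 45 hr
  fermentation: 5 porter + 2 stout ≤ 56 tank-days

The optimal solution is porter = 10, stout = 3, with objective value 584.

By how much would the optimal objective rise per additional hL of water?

0

Binding: bottling and fermentation. Non-binding: water (21 unused), malt (5 unused).
Since water, malt are not tight, their duals are 0.
The binding rows give the dual system: 3·y_bottling + 5·y_fermentation = 44 and 5·y_bottling + 2·y_fermentation = 48.
→ y_bottling = 8 and y_fermentation = 4.
Shadow price of water = 0.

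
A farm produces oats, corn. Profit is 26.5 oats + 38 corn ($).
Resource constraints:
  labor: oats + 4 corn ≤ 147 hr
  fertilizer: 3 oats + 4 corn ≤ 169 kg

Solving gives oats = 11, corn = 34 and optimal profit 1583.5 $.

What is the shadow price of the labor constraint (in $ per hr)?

1

At the optimum: labor uses 147 of 147 (binding); fertilizer uses 169 of 169 (binding).
From A_Bᵀ y = c: 1·y_labor + 3·y_fertilizer = 26.5; 4·y_labor + 4·y_fertilizer = 38.
→ y_labor = 1 and y_fertilizer = 8.5.
Shadow price of labor = 1.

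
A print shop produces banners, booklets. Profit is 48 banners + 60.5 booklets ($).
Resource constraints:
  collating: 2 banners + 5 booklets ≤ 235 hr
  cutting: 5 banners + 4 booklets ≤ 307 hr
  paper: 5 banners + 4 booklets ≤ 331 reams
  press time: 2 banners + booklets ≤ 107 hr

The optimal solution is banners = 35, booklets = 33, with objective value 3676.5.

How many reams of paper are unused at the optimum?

paper used = 5·35 + 4·33 = 307; slack = 331 − 307 = 24.

24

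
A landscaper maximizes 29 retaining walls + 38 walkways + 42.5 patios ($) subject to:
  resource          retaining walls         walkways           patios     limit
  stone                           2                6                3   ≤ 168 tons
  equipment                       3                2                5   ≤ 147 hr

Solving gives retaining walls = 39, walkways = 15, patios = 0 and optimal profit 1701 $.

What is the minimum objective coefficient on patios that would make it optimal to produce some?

47

Both stone and equipment are binding at x*.
From A_Bᵀ y = c: 2·y_stone + 3·y_equipment = 29; 6·y_stone + 2·y_equipment = 38.
Solving: y_stone = 4, y_equipment = 7.
patios enters the basis when its profit ≥ yᵀa₃ = 4·3 + 7·5 = 47.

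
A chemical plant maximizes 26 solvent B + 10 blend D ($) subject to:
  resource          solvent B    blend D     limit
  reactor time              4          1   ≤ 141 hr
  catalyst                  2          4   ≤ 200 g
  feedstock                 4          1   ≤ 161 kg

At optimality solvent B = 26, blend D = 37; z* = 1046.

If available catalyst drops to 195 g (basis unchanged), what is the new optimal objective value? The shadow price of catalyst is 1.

Δb = -5, so new z* = 1046 + (1)·(-5) = 1046 − 5 = 1041.

1041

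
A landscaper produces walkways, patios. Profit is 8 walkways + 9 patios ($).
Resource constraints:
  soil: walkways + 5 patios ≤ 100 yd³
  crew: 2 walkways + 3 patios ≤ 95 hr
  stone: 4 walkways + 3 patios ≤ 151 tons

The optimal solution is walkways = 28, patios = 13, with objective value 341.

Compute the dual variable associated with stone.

1

Binding: crew and stone. Non-binding: soil (7 unused).
Since soil is not tight, its dual is 0.
Dual feasibility on the basic columns requires 2·y_crew + 4·y_stone = 8, 3·y_crew + 3·y_stone = 9.
→ y_crew = 2 and y_stone = 1.
Shadow price of stone = 1.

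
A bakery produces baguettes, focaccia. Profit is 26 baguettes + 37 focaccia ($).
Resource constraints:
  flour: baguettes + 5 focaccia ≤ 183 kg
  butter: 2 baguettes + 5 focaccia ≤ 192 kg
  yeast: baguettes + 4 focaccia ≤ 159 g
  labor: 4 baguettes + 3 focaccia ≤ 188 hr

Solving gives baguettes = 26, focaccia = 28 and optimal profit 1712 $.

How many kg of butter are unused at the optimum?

0

butter used = 2·26 + 5·28 = 192; slack = 192 − 192 = 0.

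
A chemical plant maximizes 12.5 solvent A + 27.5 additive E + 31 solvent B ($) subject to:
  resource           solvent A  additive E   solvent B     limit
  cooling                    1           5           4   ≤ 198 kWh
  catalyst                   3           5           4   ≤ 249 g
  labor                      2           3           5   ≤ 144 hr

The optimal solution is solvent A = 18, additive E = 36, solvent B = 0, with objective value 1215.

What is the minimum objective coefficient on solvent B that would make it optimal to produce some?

Check each constraint at x*: cooling 198/198 (tight); catalyst 234/249 (slack 15); labor 144/144 (tight).
Slack constraints have shadow price 0 (complementary slackness).
The binding rows give the dual system: 1·y_cooling + 2·y_labor = 12.5 and 5·y_cooling + 3·y_labor = 27.5.
→ y_cooling = 2.5 and y_labor = 5.
solvent B enters the basis when its profit ≥ yᵀa₃ = 2.5·4 + 5·5 = 35.

35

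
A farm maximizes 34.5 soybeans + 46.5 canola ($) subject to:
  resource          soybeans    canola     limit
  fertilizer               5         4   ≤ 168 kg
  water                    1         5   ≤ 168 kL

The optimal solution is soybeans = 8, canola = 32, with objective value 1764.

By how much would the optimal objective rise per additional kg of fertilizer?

At the optimum: fertilizer uses 168 of 168 (binding); water uses 168 of 168 (binding).
Dual feasibility on the basic columns requires 5·y_fertilizer + 1·y_water = 34.5, 4·y_fertilizer + 5·y_water = 46.5.
This yields shadow prices y_fertilizer = 6, y_water = 4.5.
Shadow price of fertilizer = 6.

6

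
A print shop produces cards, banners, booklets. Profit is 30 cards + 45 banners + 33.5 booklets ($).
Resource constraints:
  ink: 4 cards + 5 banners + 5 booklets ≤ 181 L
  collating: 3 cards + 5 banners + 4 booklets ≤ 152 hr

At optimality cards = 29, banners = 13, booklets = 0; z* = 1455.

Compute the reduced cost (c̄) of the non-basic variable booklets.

-5.5

Check each constraint at x*: ink 181/181 (tight); collating 152/152 (tight).
Dual feasibility on the basic columns requires 4·y_ink + 3·y_collating = 30, 5·y_ink + 5·y_collating = 45.
→ y_ink = 3 and y_collating = 6.
Reduced cost of booklets: c₃ − yᵀa₃ = 33.5 − (3·5 + 6·4) = 33.5 − 39 = -5.5.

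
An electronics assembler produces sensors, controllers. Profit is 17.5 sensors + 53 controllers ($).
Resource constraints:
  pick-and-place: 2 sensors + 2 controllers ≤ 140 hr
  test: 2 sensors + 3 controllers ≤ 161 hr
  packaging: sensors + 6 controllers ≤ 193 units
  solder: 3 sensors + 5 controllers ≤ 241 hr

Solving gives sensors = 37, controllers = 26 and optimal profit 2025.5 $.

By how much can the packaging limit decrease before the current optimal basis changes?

45.5

Binding constraints: packaging, solder. The basis is B = [[1,6],[3,5]] with det -13.
Per unit decrease in packaging, x* moves by d = (0.3846, -0.2308).
The basis stays optimal until pick-and-place becomes binding; allowable decrease = 45.5 units.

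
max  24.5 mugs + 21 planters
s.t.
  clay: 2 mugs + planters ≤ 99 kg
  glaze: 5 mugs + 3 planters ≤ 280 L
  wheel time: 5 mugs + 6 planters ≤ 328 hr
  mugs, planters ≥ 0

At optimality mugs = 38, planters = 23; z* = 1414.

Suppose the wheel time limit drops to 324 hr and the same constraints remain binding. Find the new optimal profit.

1404

At the optimum: clay uses 99 of 99 (binding); glaze uses 259 of 280 (slack = 21); wheel time uses 328 of 328 (binding).
Slack constraints have shadow price 0 (complementary slackness).
The binding rows give the dual system: 2·y_clay + 5·y_wheel time = 24.5 and 1·y_clay + 6·y_wheel time = 21.
This yields shadow prices y_clay = 6, y_wheel time = 2.5.
Δz = y_wheel time·Δb = 2.5 × (-4) = -10, so new z* = 1414 − 10 = 1404.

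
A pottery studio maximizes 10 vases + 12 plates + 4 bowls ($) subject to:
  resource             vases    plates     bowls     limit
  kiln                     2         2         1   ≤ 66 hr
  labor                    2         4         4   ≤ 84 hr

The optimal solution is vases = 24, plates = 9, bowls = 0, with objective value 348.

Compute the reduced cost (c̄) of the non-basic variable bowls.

-4

Both kiln and labor are binding at x*.
The binding rows give the dual system: 2·y_kiln + 2·y_labor = 10 and 2·y_kiln + 4·y_labor = 12.
Solving: y_kiln = 4, y_labor = 1.
Reduced cost of bowls: c₃ − yᵀa₃ = 4 − (4·1 + 1·4) = 4 − 8 = -4.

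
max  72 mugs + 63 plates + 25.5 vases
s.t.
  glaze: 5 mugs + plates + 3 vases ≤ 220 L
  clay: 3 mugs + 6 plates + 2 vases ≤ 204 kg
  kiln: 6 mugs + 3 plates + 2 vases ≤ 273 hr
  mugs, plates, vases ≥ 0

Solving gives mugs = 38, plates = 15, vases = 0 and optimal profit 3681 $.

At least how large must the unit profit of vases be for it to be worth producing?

Check each constraint at x*: glaze 205/220 (slack 15); clay 204/204 (tight); kiln 273/273 (tight).
Slack constraints have shadow price 0 (complementary slackness).
From A_Bᵀ y = c: 3·y_clay + 6·y_kiln = 72; 6·y_clay + 3·y_kiln = 63.
Solving: y_clay = 6, y_kiln = 9.
vases enters the basis when its profit ≥ yᵀa₃ = 6·2 + 9·2 = 30.

30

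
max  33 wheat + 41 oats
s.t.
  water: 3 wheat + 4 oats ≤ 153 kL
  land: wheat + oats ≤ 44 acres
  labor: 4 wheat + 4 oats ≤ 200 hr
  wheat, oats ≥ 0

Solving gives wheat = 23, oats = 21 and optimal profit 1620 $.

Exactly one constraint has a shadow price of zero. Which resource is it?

labor

water: 153/153 (binding)
land: 44/44 (binding)
labor: 176/200 (slack 24)
By complementary slackness, a constraint with positive slack has shadow price 0 → labor.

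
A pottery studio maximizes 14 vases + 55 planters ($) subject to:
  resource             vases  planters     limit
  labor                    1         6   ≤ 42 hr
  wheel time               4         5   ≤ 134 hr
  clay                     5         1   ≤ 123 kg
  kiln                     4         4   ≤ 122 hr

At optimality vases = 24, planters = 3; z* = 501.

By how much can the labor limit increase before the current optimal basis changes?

Binding constraints: labor, clay. The basis is B = [[1,6],[5,1]] with det -29.
Per unit increase in labor, x* moves by d = (-0.0345, 0.1724).
The basis stays optimal until kiln becomes binding; allowable increase = 25.375 hr.

25.375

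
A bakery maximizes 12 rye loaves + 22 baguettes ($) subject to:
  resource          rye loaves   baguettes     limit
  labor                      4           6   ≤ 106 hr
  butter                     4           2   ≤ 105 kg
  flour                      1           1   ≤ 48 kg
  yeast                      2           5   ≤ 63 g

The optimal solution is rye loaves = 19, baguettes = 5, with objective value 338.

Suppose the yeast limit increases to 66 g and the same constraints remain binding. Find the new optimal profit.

Check each constraint at x*: labor 106/106 (tight); butter 86/105 (slack 19); flour 24/48 (slack 24); yeast 63/63 (tight).
By complementary slackness, y = 0 for the non-binding constraints.
The binding rows give the dual system: 4·y_labor + 2·y_yeast = 12 and 6·y_labor + 5·y_yeast = 22.
Solving: y_labor = 2, y_yeast = 2.
Δz = y_yeast·Δb = 2 × (3) = 6, so new z* = 338 + 6 = 344.

344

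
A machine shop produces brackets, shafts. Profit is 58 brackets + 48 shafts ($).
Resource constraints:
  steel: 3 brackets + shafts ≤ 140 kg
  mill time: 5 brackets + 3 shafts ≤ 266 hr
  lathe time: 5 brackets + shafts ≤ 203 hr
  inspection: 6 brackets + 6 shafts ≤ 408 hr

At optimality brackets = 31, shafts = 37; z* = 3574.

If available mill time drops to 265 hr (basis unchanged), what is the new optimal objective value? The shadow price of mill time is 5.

3569

Δb = -1, so new z* = 3574 + (5)·(-1) = 3574 − 5 = 3569.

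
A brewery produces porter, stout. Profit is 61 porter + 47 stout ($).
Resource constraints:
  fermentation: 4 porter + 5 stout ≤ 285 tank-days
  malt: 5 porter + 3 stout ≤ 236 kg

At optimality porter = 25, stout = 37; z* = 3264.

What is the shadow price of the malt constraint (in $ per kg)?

Both fermentation and malt are binding at x*.
From A_Bᵀ y = c: 4·y_fermentation + 5·y_malt = 61; 5·y_fermentation + 3·y_malt = 47.
→ y_fermentation = 4 and y_malt = 9.
Shadow price of malt = 9.

9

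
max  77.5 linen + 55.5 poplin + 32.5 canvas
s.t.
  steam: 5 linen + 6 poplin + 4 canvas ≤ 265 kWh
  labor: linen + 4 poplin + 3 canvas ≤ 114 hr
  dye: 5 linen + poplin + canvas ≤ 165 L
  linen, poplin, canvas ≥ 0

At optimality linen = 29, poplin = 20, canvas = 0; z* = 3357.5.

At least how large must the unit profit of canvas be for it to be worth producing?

39.5

At the optimum: steam uses 265 of 265 (binding); labor uses 109 of 114 (slack = 5); dye uses 165 of 165 (binding).
Slack constraints have shadow price 0 (complementary slackness).
From A_Bᵀ y = c: 5·y_steam + 5·y_dye = 77.5; 6·y_steam + 1·y_dye = 55.5.
→ y_steam = 8 and y_dye = 7.5.
canvas enters the basis when its profit ≥ yᵀa₃ = 8·4 + 7.5·1 = 39.5.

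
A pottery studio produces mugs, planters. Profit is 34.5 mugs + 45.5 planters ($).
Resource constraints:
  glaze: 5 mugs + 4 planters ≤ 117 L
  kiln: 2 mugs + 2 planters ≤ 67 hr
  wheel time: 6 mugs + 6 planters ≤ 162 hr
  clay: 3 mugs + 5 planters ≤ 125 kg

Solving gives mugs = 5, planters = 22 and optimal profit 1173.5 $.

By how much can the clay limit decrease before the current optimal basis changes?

8

Binding constraints: wheel time, clay. The basis is B = [[6,6],[3,5]] with det 12.
Per unit decrease in clay, x* moves by d = (0.5, -0.5).
The basis stays optimal until glaze becomes binding; allowable decrease = 8 kg.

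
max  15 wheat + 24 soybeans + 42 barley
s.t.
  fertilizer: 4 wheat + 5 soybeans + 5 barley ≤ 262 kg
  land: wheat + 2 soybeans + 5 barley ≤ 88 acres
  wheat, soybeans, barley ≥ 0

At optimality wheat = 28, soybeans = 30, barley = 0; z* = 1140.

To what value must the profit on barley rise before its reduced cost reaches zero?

45

Both fertilizer and land are binding at x*.
From A_Bᵀ y = c: 4·y_fertilizer + 1·y_land = 15; 5·y_fertilizer + 2·y_land = 24.
This yields shadow prices y_fertilizer = 2, y_land = 7.
barley enters the basis when its profit ≥ yᵀa₃ = 2·5 + 7·5 = 45.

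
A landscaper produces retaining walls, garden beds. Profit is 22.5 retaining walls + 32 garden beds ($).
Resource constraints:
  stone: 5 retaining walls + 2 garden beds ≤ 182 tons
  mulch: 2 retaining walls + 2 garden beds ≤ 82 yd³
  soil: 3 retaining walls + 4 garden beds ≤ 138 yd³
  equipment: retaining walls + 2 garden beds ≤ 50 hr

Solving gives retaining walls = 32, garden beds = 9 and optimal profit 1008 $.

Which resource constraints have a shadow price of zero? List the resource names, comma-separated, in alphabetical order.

soil, stone

stone: 178/182 (slack 4)
mulch: 82/82 (binding)
soil: 132/138 (slack 6)
equipment: 50/50 (binding)
By complementary slackness, a constraint with positive slack has shadow price 0 → soil, stone.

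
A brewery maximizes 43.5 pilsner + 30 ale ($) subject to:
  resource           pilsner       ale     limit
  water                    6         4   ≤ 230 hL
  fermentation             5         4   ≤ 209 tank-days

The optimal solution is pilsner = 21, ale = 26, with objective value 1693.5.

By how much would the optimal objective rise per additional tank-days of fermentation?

Check each constraint at x*: water 230/230 (tight); fermentation 209/209 (tight).
The binding rows give the dual system: 6·y_water + 5·y_fermentation = 43.5 and 4·y_water + 4·y_fermentation = 30.
→ y_water = 6 and y_fermentation = 1.5.
Shadow price of fermentation = 1.5.

1.5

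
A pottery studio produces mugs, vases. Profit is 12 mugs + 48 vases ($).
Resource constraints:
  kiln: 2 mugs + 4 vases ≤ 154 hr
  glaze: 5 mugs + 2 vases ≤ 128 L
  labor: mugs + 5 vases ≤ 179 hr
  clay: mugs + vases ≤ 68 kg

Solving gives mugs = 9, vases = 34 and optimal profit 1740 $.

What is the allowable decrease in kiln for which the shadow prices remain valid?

10.8

Binding constraints: kiln, labor. The basis is B = [[2,4],[1,5]] with det 6.
Per unit decrease in kiln, x* moves by d = (-0.8333, 0.1667).
The basis stays optimal until mugs reaches 0; allowable decrease = 10.8 hr.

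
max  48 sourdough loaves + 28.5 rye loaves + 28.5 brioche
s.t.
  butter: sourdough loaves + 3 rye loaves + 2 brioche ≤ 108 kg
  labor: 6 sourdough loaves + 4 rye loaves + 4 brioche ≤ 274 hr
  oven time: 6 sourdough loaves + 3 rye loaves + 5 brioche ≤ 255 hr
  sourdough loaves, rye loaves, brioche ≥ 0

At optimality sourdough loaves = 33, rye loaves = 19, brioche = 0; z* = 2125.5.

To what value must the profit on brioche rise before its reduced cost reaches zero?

At the optimum: butter uses 90 of 108 (slack = 18); labor uses 274 of 274 (binding); oven time uses 255 of 255 (binding).
Slack constraints have shadow price 0 (complementary slackness).
From A_Bᵀ y = c: 6·y_labor + 6·y_oven time = 48; 4·y_labor + 3·y_oven time = 28.5.
This yields shadow prices y_labor = 4.5, y_oven time = 3.5.
brioche enters the basis when its profit ≥ yᵀa₃ = 4.5·4 + 3.5·5 = 35.5.

35.5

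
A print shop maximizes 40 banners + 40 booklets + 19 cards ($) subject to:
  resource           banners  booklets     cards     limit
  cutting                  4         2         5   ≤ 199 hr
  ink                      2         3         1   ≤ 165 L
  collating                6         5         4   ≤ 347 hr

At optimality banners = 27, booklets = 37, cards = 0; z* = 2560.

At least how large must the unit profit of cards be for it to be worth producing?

25

At the optimum: cutting uses 182 of 199 (slack = 17); ink uses 165 of 165 (binding); collating uses 347 of 347 (binding).
By complementary slackness, y = 0 for the non-binding constraint.
From A_Bᵀ y = c: 2·y_ink + 6·y_collating = 40; 3·y_ink + 5·y_collating = 40.
Solving: y_ink = 5, y_collating = 5.
cards enters the basis when its profit ≥ yᵀa₃ = 5·1 + 5·4 = 25.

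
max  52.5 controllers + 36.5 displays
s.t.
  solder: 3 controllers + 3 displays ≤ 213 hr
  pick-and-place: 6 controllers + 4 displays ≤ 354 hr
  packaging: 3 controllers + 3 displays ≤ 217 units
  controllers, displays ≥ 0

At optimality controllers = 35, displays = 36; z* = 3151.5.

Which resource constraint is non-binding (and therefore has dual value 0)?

solder: 213/213 (binding)
pick-and-place: 354/354 (binding)
packaging: 213/217 (slack 4)
By complementary slackness, a constraint with positive slack has shadow price 0 → packaging.

packaging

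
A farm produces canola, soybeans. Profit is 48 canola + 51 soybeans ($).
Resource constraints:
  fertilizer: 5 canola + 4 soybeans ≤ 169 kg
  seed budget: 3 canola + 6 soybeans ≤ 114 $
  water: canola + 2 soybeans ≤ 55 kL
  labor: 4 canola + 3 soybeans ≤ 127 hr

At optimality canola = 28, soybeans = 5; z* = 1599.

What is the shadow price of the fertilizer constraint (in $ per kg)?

0

Binding: seed budget and labor. Non-binding: fertilizer (9 unused), water (17 unused).
Slack constraints have shadow price 0 (complementary slackness).
The binding rows give the dual system: 3·y_seed budget + 4·y_labor = 48 and 6·y_seed budget + 3·y_labor = 51.
This yields shadow prices y_seed budget = 4, y_labor = 9.
Shadow price of fertilizer = 0.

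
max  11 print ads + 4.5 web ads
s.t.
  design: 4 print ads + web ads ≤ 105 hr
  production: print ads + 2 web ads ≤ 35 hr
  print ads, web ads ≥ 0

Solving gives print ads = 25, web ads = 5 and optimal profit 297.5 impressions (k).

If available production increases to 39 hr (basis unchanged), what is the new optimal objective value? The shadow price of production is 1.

Δb = 4, so new z* = 297.5 + (1)·(4) = 297.5 + 4 = 301.5.

301.5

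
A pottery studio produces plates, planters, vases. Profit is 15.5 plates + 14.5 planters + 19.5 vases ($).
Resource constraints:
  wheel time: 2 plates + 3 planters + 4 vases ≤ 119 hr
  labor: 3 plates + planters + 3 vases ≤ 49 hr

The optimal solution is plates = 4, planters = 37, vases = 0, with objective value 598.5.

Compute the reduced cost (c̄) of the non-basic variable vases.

Both wheel time and labor are binding at x*.
The binding rows give the dual system: 2·y_wheel time + 3·y_labor = 15.5 and 3·y_wheel time + 1·y_labor = 14.5.
This yields shadow prices y_wheel time = 4, y_labor = 2.5.
Reduced cost of vases: c₃ − yᵀa₃ = 19.5 − (4·4 + 2.5·3) = 19.5 − 23.5 = -4.

-4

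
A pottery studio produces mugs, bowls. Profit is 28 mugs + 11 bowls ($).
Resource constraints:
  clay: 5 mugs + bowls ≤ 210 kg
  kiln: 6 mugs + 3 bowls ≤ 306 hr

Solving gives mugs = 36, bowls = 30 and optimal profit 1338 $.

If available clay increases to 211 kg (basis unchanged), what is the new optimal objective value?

At the optimum: clay uses 210 of 210 (binding); kiln uses 306 of 306 (binding).
Dual feasibility on the basic columns requires 5·y_clay + 6·y_kiln = 28, 1·y_clay + 3·y_kiln = 11.
→ y_clay = 2 and y_kiln = 3.
Δz = y_clay·Δb = 2 × (1) = 2, so new z* = 1338 + 2 = 1340.

1340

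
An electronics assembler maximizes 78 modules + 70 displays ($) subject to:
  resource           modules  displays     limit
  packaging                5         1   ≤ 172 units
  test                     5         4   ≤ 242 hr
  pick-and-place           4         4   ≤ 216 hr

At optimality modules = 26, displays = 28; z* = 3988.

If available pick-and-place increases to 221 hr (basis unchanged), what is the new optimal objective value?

4035.5

Check each constraint at x*: packaging 158/172 (slack 14); test 242/242 (tight); pick-and-place 216/216 (tight).
By complementary slackness, y = 0 for the non-binding constraint.
The binding rows give the dual system: 5·y_test + 4·y_pick-and-place = 78 and 4·y_test + 4·y_pick-and-place = 70.
→ y_test = 8 and y_pick-and-place = 9.5.
Δz = y_pick-and-place·Δb = 9.5 × (5) = 47.5, so new z* = 3988 + 47.5 = 4035.5.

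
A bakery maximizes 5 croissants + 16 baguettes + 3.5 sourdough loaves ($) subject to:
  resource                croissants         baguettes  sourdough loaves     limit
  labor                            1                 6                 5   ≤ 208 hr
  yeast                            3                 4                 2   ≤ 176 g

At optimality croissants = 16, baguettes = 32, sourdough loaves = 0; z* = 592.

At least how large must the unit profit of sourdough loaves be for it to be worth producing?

12

Check each constraint at x*: labor 208/208 (tight); yeast 176/176 (tight).
The binding rows give the dual system: 1·y_labor + 3·y_yeast = 5 and 6·y_labor + 4·y_yeast = 16.
This yields shadow prices y_labor = 2, y_yeast = 1.
sourdough loaves enters the basis when its profit ≥ yᵀa₃ = 2·5 + 1·2 = 12.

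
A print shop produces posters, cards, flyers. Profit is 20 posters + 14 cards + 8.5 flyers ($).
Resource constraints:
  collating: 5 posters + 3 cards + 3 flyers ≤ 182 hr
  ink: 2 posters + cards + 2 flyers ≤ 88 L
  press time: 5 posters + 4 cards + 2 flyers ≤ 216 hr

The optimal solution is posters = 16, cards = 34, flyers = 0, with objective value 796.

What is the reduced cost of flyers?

Check each constraint at x*: collating 182/182 (tight); ink 66/88 (slack 22); press time 216/216 (tight).
Slack constraints have shadow price 0 (complementary slackness).
The binding rows give the dual system: 5·y_collating + 5·y_press time = 20 and 3·y_collating + 4·y_press time = 14.
This yields shadow prices y_collating = 2, y_press time = 2.
Reduced cost of flyers: c₃ − yᵀa₃ = 8.5 − (2·3 + 2·2) = 8.5 − 10 = -1.5.

-1.5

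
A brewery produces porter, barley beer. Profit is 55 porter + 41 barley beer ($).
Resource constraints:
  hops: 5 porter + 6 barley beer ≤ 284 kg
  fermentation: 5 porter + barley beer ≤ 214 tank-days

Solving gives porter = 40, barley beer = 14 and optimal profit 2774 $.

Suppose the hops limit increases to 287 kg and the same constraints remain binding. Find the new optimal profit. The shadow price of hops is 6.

2792

Δb = 3, so new z* = 2774 + (6)·(3) = 2774 + 18 = 2792.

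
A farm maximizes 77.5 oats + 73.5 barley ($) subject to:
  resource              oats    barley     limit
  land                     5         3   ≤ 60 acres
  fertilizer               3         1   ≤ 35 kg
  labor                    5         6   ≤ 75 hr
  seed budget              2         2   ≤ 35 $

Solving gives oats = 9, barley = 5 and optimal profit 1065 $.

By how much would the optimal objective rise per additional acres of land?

6.5

At the optimum: land uses 60 of 60 (binding); fertilizer uses 32 of 35 (slack = 3); labor uses 75 of 75 (binding); seed budget uses 28 of 35 (slack = 7).
By complementary slackness, y = 0 for the non-binding constraints.
Dual feasibility on the basic columns requires 5·y_land + 5·y_labor = 77.5, 3·y_land + 6·y_labor = 73.5.
Solving: y_land = 6.5, y_labor = 9.
Shadow price of land = 6.5.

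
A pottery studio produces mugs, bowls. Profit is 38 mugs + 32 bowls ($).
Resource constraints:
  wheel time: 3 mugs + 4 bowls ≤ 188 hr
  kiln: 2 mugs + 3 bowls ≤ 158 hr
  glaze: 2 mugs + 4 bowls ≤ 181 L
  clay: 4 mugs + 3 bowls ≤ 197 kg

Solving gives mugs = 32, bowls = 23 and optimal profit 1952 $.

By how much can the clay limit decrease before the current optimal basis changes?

Binding constraints: wheel time, clay. The basis is B = [[3,4],[4,3]] with det -7.
Per unit decrease in clay, x* moves by d = (-0.5714, 0.4286).
The basis stays optimal until glaze becomes binding; allowable decrease = 43.75 kg.

43.75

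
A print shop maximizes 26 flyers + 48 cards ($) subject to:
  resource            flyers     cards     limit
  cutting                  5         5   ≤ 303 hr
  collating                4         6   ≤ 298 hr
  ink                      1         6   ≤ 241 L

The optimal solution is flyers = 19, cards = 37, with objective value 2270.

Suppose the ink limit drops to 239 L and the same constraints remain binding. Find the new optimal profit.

At the optimum: cutting uses 280 of 303 (slack = 23); collating uses 298 of 298 (binding); ink uses 241 of 241 (binding).
By complementary slackness, y = 0 for the non-binding constraint.
From A_Bᵀ y = c: 4·y_collating + 1·y_ink = 26; 6·y_collating + 6·y_ink = 48.
→ y_collating = 6 and y_ink = 2.
Δz = y_ink·Δb = 2 × (-2) = -4, so new z* = 2270 − 4 = 2266.

2266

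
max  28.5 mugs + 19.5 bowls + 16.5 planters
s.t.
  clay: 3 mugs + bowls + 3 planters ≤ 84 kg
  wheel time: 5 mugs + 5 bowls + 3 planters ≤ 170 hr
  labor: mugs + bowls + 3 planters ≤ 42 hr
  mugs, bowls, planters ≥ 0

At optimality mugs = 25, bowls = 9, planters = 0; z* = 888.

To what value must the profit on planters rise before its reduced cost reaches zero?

22.5

At the optimum: clay uses 84 of 84 (binding); wheel time uses 170 of 170 (binding); labor uses 34 of 42 (slack = 8).
By complementary slackness, y = 0 for the non-binding constraint.
Dual feasibility on the basic columns requires 3·y_clay + 5·y_wheel time = 28.5, 1·y_clay + 5·y_wheel time = 19.5.
Solving: y_clay = 4.5, y_wheel time = 3.
planters enters the basis when its profit ≥ yᵀa₃ = 4.5·3 + 3·3 = 22.5.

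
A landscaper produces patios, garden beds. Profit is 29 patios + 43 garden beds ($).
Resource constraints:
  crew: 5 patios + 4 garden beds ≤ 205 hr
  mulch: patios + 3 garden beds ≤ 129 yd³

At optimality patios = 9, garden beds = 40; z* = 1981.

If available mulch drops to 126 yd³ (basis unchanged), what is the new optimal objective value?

1954

Check each constraint at x*: crew 205/205 (tight); mulch 129/129 (tight).
Dual feasibility on the basic columns requires 5·y_crew + 1·y_mulch = 29, 4·y_crew + 3·y_mulch = 43.
This yields shadow prices y_crew = 4, y_mulch = 9.
Δz = y_mulch·Δb = 9 × (-3) = -27, so new z* = 1981 − 27 = 1954.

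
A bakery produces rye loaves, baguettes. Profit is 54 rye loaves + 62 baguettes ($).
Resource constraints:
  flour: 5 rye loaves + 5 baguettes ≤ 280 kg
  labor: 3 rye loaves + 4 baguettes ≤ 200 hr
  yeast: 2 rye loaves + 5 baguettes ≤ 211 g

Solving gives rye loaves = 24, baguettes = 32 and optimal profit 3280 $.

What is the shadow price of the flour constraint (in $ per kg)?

6

Binding: flour and labor. Non-binding: yeast (3 unused).
By complementary slackness, y = 0 for the non-binding constraint.
From A_Bᵀ y = c: 5·y_flour + 3·y_labor = 54; 5·y_flour + 4·y_labor = 62.
Solving: y_flour = 6, y_labor = 8.
Shadow price of flour = 6.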